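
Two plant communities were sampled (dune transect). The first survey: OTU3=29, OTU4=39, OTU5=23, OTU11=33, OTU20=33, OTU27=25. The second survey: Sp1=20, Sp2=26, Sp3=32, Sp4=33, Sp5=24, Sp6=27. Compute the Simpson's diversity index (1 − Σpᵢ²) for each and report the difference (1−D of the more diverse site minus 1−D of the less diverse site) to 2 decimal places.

The first survey: N=182, proportions 0.1593, 0.2143, 0.1264, 0.1813, 0.1813, 0.1374, giving 1−D = 0.8281 (working shown to 4 dp, full precision carried).
The second survey: N=162, proportions 0.1235, 0.1605, 0.1975, 0.2037, 0.1481, 0.1667, giving 1−D = 0.8288.
Difference = |0.8281 − 0.8288| = 0.0007, i.e. 0.00 to 2 decimal places.

0.00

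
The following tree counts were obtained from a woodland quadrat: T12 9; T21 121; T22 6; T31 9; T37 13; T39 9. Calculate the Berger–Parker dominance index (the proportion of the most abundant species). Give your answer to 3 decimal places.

Total N = 9+121+6+9+13+9 = 167, so the proportions are 0.05389, 0.72455, 0.03593, 0.05389, 0.07784, 0.05389 (working shown to 5 dp, full precision carried).
The largest proportion is 0.72455, i.e. d = 0.725 to 3 decimal places.

0.725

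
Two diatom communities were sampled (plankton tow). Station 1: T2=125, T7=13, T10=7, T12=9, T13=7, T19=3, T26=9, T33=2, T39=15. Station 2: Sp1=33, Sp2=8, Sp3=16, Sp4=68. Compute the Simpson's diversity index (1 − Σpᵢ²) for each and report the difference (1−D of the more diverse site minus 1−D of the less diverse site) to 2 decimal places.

Station 1: N=190, proportions 0.6579, 0.0684, 0.0368, 0.0474, 0.0368, 0.0158, 0.0474, 0.0105, 0.0789, giving 1−D = 0.5487 (working shown to 4 dp, full precision carried).
Station 2: N=125, proportions 0.264, 0.064, 0.128, 0.544, giving 1−D = 0.6139.
Difference = |0.5487 − 0.6139| = 0.0652, i.e. 0.07 to 2 decimal places.

0.07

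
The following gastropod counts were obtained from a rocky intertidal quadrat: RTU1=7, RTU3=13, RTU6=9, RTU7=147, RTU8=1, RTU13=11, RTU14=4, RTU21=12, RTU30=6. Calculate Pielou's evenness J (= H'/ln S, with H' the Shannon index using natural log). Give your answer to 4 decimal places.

0.5420

Total N = 7+13+9+147+1+11+4+12+6 = 210, so the proportions are 0.033333, 0.061905, 0.042857, 0.7, 0.004762, 0.052381, 0.019048, 0.057143, 0.028571 (working shown to 6 dp, full precision carried).
H' = −Σ pᵢ ln pᵢ = −((-0.113373) + (-0.172229) + (-0.134995) + (-0.249672) + (-0.025462) + (-0.154483) + (-0.075444) + (-0.163554) + (-0.101581)) = 1.190794.
With S = 9 species, ln S = 2.197225, so J = 1.190794/2.197225 = 0.541954, i.e. 0.5420 to 4 decimal places.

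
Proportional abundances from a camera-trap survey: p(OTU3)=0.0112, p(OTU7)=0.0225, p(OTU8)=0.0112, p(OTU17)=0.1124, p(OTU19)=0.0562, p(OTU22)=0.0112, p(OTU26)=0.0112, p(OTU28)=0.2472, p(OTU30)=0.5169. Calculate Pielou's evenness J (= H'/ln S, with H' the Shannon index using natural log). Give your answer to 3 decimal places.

H' = −Σ pᵢ ln pᵢ = −((-0.05031) + (-0.08537) + (-0.05031) + (-0.24567) + (-0.16179) + (-0.05031) + (-0.05031) + (-0.34548) + (-0.34111)) = 1.38065 (working shown to 5 dp, full precision carried).
With S = 9 species, ln S = 2.19722, so J = 1.38065/2.19722 = 0.62836, i.e. 0.628 to 3 decimal places.

0.628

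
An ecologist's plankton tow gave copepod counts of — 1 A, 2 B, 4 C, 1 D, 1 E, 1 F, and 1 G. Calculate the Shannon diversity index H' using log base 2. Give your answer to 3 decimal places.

Total N = 1+2+4+1+1+1+1 = 11, so the proportions are 0.09091, 0.18182, 0.36364, 0.09091, 0.09091, 0.09091, 0.09091 (working shown to 5 dp, full precision carried).
Each pᵢ log₂ pᵢ term: 0.09091×(-3.45943)=-0.31449, 0.18182×(-2.45943)=-0.44717, 0.36364×(-1.45943)=-0.53070, 0.09091×(-3.45943)=-0.31449, 0.09091×(-3.45943)=-0.31449, 0.09091×(-3.45943)=-0.31449, 0.09091×(-3.45943)=-0.31449.
Sum = -2.55034, so H' = 2.550.

2.550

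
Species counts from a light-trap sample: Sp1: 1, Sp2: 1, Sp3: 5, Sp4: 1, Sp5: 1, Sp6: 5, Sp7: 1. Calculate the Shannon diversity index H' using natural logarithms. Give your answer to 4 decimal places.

1.6351

Total N = 1+1+5+1+1+5+1 = 15, so the proportions are 0.066667, 0.066667, 0.333333, 0.066667, 0.066667, 0.333333, 0.066667 (working shown to 6 dp, full precision carried).
Each pᵢ ln pᵢ term: 0.066667×(-2.708050)=-0.180537, 0.066667×(-2.708050)=-0.180537, 0.333333×(-1.098612)=-0.366204, 0.066667×(-2.708050)=-0.180537, 0.066667×(-2.708050)=-0.180537, 0.333333×(-1.098612)=-0.366204, 0.066667×(-2.708050)=-0.180537.
Sum = -1.635092, so H' = 1.6351.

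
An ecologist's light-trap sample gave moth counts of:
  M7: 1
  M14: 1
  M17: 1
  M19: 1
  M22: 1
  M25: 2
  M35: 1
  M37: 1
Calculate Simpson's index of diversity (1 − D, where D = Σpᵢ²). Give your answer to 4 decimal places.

Total N = 1+1+1+1+1+2+1+1 = 9, so the proportions are 0.111111, 0.111111, 0.111111, 0.111111, 0.111111, 0.222222, 0.111111, 0.111111 (working shown to 6 dp, full precision carried).
D = 0.111111² + 0.111111² + 0.111111² + 0.111111² + 0.111111² + 0.222222² + 0.111111² + 0.111111² = 0.012346 + 0.012346 + 0.012346 + 0.012346 + 0.012346 + 0.049383 + 0.012346 + 0.012346 = 0.135802.
So 1 − D = 0.864198, i.e. 0.8642 to 4 decimal places.

0.8642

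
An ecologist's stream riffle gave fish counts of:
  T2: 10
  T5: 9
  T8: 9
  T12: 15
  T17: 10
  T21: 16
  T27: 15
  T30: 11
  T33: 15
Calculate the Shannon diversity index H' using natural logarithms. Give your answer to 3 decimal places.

2.171

Total N = 10+9+9+15+10+16+15+11+15 = 110, so the proportions are 0.09091, 0.08182, 0.08182, 0.13636, 0.09091, 0.14545, 0.13636, 0.1, 0.13636 (working shown to 5 dp, full precision carried).
Each pᵢ ln pᵢ term: 0.09091×(-2.39790)=-0.21799, 0.08182×(-2.50326)=-0.20481, 0.08182×(-2.50326)=-0.20481, 0.13636×(-1.99243)=-0.27170, 0.09091×(-2.39790)=-0.21799, 0.14545×(-1.92789)=-0.28042, 0.13636×(-1.99243)=-0.27170, 0.1×(-2.30259)=-0.23026, 0.13636×(-1.99243)=-0.27170.
Sum = -2.17137, so H' = 2.171.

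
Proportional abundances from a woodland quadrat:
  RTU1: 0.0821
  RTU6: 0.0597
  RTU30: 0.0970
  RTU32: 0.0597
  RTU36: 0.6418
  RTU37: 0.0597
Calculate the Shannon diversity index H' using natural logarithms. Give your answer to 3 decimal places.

Each pᵢ ln pᵢ term (working shown to 5 dp, full precision carried): 0.0821×(-2.49982)=-0.20523, 0.0597×(-2.81842)=-0.16826, 0.097×(-2.33304)=-0.22631, 0.0597×(-2.81842)=-0.16826, 0.6418×(-0.44348)=-0.28462, 0.0597×(-2.81842)=-0.16826.
Sum = -1.22094, so H' = 1.221.

1.221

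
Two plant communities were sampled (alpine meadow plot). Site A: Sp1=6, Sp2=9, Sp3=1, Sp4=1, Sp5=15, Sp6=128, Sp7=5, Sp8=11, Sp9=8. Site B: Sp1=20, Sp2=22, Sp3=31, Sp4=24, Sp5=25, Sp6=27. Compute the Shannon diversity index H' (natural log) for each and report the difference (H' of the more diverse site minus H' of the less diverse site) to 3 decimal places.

Site A: N=184, proportions 0.03261, 0.04891, 0.00543, 0.00543, 0.08152, 0.69565, 0.02717, 0.05978, 0.04348, giving H' = 1.17545 (working shown to 5 dp, full precision carried).
Site B: N=149, proportions 0.13423, 0.14765, 0.20805, 0.16107, 0.16779, 0.18121, giving H' = 1.78177.
Difference = |1.17545 − 1.78177| = 0.60632, i.e. 0.606 to 3 decimal places.

0.606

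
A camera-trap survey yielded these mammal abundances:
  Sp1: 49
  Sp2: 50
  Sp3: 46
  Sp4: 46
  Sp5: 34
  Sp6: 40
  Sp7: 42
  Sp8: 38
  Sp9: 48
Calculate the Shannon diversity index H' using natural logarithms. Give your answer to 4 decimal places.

2.1901

Total N = 49+50+46+46+34+40+42+38+48 = 393, so the proportions are 0.124682, 0.127226, 0.117048, 0.117048, 0.086514, 0.101781, 0.10687, 0.096692, 0.122137 (working shown to 6 dp, full precision carried).
Each pᵢ ln pᵢ term: 0.124682×(-2.081989)=-0.259586, 0.127226×(-2.061787)=-0.262314, 0.117048×(-2.145168)=-0.251088, 0.117048×(-2.145168)=-0.251088, 0.086514×(-2.447449)=-0.211739, 0.101781×(-2.284930)=-0.232563, 0.10687×(-2.236140)=-0.238977, 0.096692×(-2.336223)=-0.225894, 0.122137×(-2.102609)=-0.256807.
Sum = -2.190057, so H' = 2.1901.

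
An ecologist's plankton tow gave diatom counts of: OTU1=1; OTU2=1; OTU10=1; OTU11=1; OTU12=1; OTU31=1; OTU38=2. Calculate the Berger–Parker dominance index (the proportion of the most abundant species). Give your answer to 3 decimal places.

0.250

Total N = 1+1+1+1+1+1+2 = 8, so the proportions are 0.125, 0.125, 0.125, 0.125, 0.125, 0.125, 0.25 (working shown to 5 dp, full precision carried).
The largest proportion is 0.25, i.e. d = 0.250 to 3 decimal places.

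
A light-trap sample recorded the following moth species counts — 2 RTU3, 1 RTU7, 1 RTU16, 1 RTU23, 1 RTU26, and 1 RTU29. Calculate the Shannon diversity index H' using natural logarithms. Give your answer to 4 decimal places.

1.7479

Total N = 2+1+1+1+1+1 = 7, so the proportions are 0.285714, 0.142857, 0.142857, 0.142857, 0.142857, 0.142857 (working shown to 6 dp, full precision carried).
Each pᵢ ln pᵢ term: 0.285714×(-1.252763)=-0.357932, 0.142857×(-1.945910)=-0.277987, 0.142857×(-1.945910)=-0.277987, 0.142857×(-1.945910)=-0.277987, 0.142857×(-1.945910)=-0.277987, 0.142857×(-1.945910)=-0.277987.
Sum = -1.747868, so H' = 1.7479.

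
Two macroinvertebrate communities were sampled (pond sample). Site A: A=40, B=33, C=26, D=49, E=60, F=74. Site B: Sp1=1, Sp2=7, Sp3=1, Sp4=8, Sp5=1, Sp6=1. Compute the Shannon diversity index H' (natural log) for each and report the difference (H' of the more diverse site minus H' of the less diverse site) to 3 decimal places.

0.380

Site A: N=282, proportions 0.14184, 0.11702, 0.0922, 0.17376, 0.21277, 0.26241, giving H' = 1.73229 (working shown to 5 dp, full precision carried).
Site B: N=19, proportions 0.05263, 0.36842, 0.05263, 0.42105, 0.05263, 0.05263, giving H' = 1.35197.
Difference = |1.73229 − 1.35197| = 0.38032, i.e. 0.380 to 3 decimal places.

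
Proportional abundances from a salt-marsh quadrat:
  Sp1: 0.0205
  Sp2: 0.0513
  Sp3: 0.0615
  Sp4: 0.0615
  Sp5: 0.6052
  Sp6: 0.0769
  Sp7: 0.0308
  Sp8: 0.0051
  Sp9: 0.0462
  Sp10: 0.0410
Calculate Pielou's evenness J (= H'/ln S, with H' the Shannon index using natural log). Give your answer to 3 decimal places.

H' = −Σ pᵢ ln pᵢ = −((-0.07969) + (-0.15236) + (-0.17151) + (-0.17151) + (-0.30393) + (-0.19727) + (-0.10719) + (-0.02692) + (-0.14205) + (-0.13096)) = 1.48339 (working shown to 5 dp, full precision carried).
With S = 10 species, ln S = 2.30259, so J = 1.48339/2.30259 = 0.64423, i.e. 0.644 to 3 decimal places.

0.644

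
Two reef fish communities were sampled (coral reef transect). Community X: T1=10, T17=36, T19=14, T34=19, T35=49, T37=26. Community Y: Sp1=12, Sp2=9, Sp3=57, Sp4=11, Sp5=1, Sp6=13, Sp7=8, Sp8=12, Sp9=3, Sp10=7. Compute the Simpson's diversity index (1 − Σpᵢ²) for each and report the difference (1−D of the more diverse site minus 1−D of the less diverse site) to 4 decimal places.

0.0158

Community X: N=154, proportions 0.064935, 0.233766, 0.090909, 0.123377, 0.318182, 0.168831, giving 1−D = 0.787907 (working shown to 6 dp, full precision carried).
Community Y: N=133, proportions 0.090226, 0.067669, 0.428571, 0.082707, 0.007519, 0.097744, 0.06015, 0.090226, 0.022556, 0.052632, giving 1−D = 0.772118.
Difference = |0.787907 − 0.772118| = 0.015789, i.e. 0.0158 to 4 decimal places.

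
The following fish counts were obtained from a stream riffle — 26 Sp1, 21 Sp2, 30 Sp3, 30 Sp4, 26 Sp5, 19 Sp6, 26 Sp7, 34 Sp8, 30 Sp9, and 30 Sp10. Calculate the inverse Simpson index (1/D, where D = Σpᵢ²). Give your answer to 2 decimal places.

9.75

Total N = 26+21+30+30+26+19+26+34+30+30 = 272, so the proportions are 0.095588, 0.077206, 0.110294, 0.110294, 0.095588, 0.069853, 0.095588, 0.125, 0.110294, 0.110294 (working shown to 6 dp, full precision carried).
D = 0.095588² + 0.077206² + 0.110294² + 0.110294² + 0.095588² + 0.069853² + 0.095588² + 0.125² + 0.110294² + 0.110294² = 0.009137 + 0.005961 + 0.012165 + 0.012165 + 0.009137 + 0.004879 + 0.009137 + 0.015625 + 0.012165 + 0.012165 = 0.102536.
So 1/D = 9.7527, i.e. 9.75 to 2 decimal places.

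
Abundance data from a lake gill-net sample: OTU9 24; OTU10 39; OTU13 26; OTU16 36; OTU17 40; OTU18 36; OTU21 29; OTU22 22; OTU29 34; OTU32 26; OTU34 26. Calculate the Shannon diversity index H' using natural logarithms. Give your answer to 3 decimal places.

2.378

Total N = 24+39+26+36+40+36+29+22+34+26+26 = 338, so the proportions are 0.07101, 0.11538, 0.07692, 0.10651, 0.11834, 0.10651, 0.0858, 0.06509, 0.10059, 0.07692, 0.07692 (working shown to 5 dp, full precision carried).
Each pᵢ ln pᵢ term: 0.07101×(-2.64499)=-0.18781, 0.11538×(-2.15948)=-0.24917, 0.07692×(-2.56495)=-0.19730, 0.10651×(-2.23953)=-0.23853, 0.11834×(-2.13417)=-0.25256, 0.10651×(-2.23953)=-0.23853, 0.0858×(-2.45575)=-0.21070, 0.06509×(-2.73200)=-0.17782, 0.10059×(-2.29669)=-0.23103, 0.07692×(-2.56495)=-0.19730, 0.07692×(-2.56495)=-0.19730.
Sum = -2.37807, so H' = 2.378.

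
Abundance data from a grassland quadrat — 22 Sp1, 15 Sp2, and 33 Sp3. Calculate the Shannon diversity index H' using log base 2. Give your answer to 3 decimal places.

1.512

Total N = 22+15+33 = 70, so the proportions are 0.31429, 0.21429, 0.47143 (working shown to 5 dp, full precision carried).
Each pᵢ log₂ pᵢ term: 0.31429×(-1.66985)=-0.52481, 0.21429×(-2.22239)=-0.47623, 0.47143×(-1.08489)=-0.51145.
Sum = -1.51249, so H' = 1.512.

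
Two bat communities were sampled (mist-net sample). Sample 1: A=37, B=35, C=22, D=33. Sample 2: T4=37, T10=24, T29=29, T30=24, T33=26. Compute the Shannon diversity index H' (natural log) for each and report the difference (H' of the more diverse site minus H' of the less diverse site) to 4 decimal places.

Sample 1: N=127, proportions 0.291339, 0.275591, 0.173228, 0.259843, giving H' = 1.368370 (working shown to 6 dp, full precision carried).
Sample 2: N=140, proportions 0.264286, 0.171429, 0.207143, 0.171429, 0.185714, giving H' = 1.595124.
Difference = |1.368370 − 1.595124| = 0.226754, i.e. 0.2268 to 4 decimal places.

0.2268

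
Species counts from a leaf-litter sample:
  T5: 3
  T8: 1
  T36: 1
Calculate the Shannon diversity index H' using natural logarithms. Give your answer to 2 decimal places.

0.95

Total N = 3+1+1 = 5, so the proportions are 0.6, 0.2, 0.2 (working shown to 4 dp, full precision carried).
Each pᵢ ln pᵢ term: 0.6×(-0.5108)=-0.3065, 0.2×(-1.6094)=-0.3219, 0.2×(-1.6094)=-0.3219.
Sum = -0.9503, so H' = 0.95.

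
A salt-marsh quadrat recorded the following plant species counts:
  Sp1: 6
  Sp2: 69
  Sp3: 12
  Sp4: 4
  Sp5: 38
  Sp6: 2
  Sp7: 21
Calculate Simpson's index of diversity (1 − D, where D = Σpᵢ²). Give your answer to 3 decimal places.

Total N = 6+69+12+4+38+2+21 = 152, so the proportions are 0.03947, 0.45395, 0.07895, 0.02632, 0.25, 0.01316, 0.13816 (working shown to 5 dp, full precision carried).
D = 0.03947² + 0.45395² + 0.07895² + 0.02632² + 0.25² + 0.01316² + 0.13816² = 0.00156 + 0.20607 + 0.00623 + 0.00069 + 0.06250 + 0.00017 + 0.01909 = 0.29631.
So 1 − D = 0.70369, i.e. 0.704 to 3 decimal places.

0.704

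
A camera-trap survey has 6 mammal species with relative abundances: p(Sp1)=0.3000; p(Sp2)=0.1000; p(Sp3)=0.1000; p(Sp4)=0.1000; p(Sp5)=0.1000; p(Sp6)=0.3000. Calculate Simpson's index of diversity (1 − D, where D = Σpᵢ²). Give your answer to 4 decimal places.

D = 0.3² + 0.1² + 0.1² + 0.1² + 0.1² + 0.3² = 0.090000 + 0.010000 + 0.010000 + 0.010000 + 0.010000 + 0.090000 = 0.220000 (working shown to 6 dp, full precision carried).
So 1 − D = 0.780000, i.e. 0.7800 to 4 decimal places.

0.7800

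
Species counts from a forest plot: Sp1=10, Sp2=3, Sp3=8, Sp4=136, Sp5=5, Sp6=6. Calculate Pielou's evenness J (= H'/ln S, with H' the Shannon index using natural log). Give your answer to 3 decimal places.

0.435

Total N = 10+3+8+136+5+6 = 168, so the proportions are 0.05952, 0.01786, 0.04762, 0.80952, 0.02976, 0.03571 (working shown to 5 dp, full precision carried).
H' = −Σ pᵢ ln pᵢ = −((-0.16794) + (-0.07188) + (-0.14498) + (-0.17106) + (-0.10460) + (-0.11901)) = 0.77946.
With S = 6 species, ln S = 1.79176, so J = 0.77946/1.79176 = 0.43503, i.e. 0.435 to 3 decimal places.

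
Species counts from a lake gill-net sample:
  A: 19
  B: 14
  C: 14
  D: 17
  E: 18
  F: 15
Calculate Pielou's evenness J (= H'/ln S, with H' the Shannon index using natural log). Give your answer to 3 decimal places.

Total N = 19+14+14+17+18+15 = 97, so the proportions are 0.19588, 0.14433, 0.14433, 0.17526, 0.18557, 0.15464 (working shown to 5 dp, full precision carried).
H' = −Σ pᵢ ln pᵢ = −((-0.31933) + (-0.27937) + (-0.27937) + (-0.30521) + (-0.31256) + (-0.28866)) = 1.78450.
With S = 6 species, ln S = 1.79176, so J = 1.78450/1.79176 = 0.99595, i.e. 0.996 to 3 decimal places.

0.996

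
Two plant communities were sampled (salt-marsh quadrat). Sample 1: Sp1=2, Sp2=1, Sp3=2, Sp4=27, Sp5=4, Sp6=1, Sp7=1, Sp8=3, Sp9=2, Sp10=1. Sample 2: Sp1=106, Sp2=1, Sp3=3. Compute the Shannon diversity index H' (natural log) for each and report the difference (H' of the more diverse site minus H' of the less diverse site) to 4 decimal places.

Sample 1: N=44, proportions 0.045455, 0.022727, 0.045455, 0.613636, 0.090909, 0.022727, 0.022727, 0.068182, 0.045455, 0.022727, giving H' = 1.466292 (working shown to 6 dp, full precision carried).
Sample 2: N=110, proportions 0.963636, 0.009091, 0.027273, giving H' = 0.176659.
Difference = |1.466292 − 0.176659| = 1.289633, i.e. 1.2896 to 4 decimal places.

1.2896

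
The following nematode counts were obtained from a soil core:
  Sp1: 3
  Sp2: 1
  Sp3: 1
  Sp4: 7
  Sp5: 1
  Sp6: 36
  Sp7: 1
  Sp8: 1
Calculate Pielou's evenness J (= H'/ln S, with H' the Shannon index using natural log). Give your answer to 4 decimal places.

0.5148

Total N = 3+1+1+7+1+36+1+1 = 51, so the proportions are 0.058824, 0.019608, 0.019608, 0.137255, 0.019608, 0.705882, 0.019608, 0.019608 (working shown to 6 dp, full precision carried).
H' = −Σ pᵢ ln pᵢ = −((-0.166660) + (-0.077095) + (-0.077095) + (-0.272577) + (-0.077095) + (-0.245864) + (-0.077095) + (-0.077095)) = 1.070573.
With S = 8 species, ln S = 2.079442, so J = 1.070573/2.079442 = 0.514837, i.e. 0.5148 to 4 decimal places.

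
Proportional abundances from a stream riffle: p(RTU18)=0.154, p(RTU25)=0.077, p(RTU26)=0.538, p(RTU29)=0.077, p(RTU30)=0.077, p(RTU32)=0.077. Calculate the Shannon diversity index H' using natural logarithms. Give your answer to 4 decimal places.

Each pᵢ ln pᵢ term (working shown to 6 dp, full precision carried): 0.154×(-1.870803)=-0.288104, 0.077×(-2.563950)=-0.197424, 0.538×(-0.619897)=-0.333504, 0.077×(-2.563950)=-0.197424, 0.077×(-2.563950)=-0.197424, 0.077×(-2.563950)=-0.197424.
Sum = -1.411305, so H' = 1.4113.

1.4113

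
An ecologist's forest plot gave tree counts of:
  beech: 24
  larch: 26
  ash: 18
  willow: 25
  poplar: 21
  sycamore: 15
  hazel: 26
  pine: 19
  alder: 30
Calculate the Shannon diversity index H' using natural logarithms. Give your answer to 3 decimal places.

Total N = 24+26+18+25+21+15+26+19+30 = 204, so the proportions are 0.11765, 0.12745, 0.08824, 0.12255, 0.10294, 0.07353, 0.12745, 0.09314, 0.14706 (working shown to 5 dp, full precision carried).
Each pᵢ ln pᵢ term: 0.11765×(-2.14007)=-0.25177, 0.12745×(-2.06002)=-0.26255, 0.08824×(-2.42775)=-0.21421, 0.12255×(-2.09924)=-0.25726, 0.10294×(-2.27360)=-0.23405, 0.07353×(-2.61007)=-0.19192, 0.12745×(-2.06002)=-0.26255, 0.09314×(-2.37368)=-0.22108, 0.14706×(-1.91692)=-0.28190.
Sum = -2.17729, so H' = 2.177.

2.177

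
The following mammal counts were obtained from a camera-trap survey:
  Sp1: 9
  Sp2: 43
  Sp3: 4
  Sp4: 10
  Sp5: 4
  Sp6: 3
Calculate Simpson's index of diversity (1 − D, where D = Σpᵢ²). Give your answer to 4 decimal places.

Total N = 9+43+4+10+4+3 = 73, so the proportions are 0.123288, 0.589041, 0.054795, 0.136986, 0.054795, 0.041096 (working shown to 6 dp, full precision carried).
D = 0.123288² + 0.589041² + 0.054795² + 0.136986² + 0.054795² + 0.041096² = 0.015200 + 0.346969 + 0.003002 + 0.018765 + 0.003002 + 0.001689 = 0.388628.
So 1 − D = 0.611372, i.e. 0.6114 to 4 decimal places.

0.6114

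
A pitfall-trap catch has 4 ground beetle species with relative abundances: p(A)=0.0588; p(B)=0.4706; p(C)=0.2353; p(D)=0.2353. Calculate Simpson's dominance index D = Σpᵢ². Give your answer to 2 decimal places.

D = 0.0588² + 0.4706² + 0.2353² + 0.2353² = 0.0035 + 0.2215 + 0.0554 + 0.0554 = 0.3357 (working shown to 4 dp, full precision carried).
To 2 decimal places, D = 0.34.

0.34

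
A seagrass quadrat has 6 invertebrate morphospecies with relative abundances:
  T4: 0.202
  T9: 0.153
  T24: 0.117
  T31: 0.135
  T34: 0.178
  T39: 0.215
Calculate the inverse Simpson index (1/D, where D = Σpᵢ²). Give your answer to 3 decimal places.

D = 0.202² + 0.153² + 0.117² + 0.135² + 0.178² + 0.215² = 0.0408040 + 0.0234090 + 0.0136890 + 0.0182250 + 0.0316840 + 0.0462250 = 0.1740360 (working shown to 7 dp, full precision carried).
So 1/D = 5.74594, i.e. 5.746 to 3 decimal places.

5.746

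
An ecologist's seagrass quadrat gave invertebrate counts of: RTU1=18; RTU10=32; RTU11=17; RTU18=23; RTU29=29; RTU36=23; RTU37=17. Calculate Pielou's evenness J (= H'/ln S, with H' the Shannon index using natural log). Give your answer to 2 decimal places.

Total N = 18+32+17+23+29+23+17 = 159, so the proportions are 0.1132, 0.2013, 0.1069, 0.1447, 0.1824, 0.1447, 0.1069 (working shown to 4 dp, full precision carried).
H' = −Σ pᵢ ln pᵢ = −((-0.2466) + (-0.3227) + (-0.2390) + (-0.2797) + (-0.3104) + (-0.2797) + (-0.2390)) = 1.9171.
With S = 7 species, ln S = 1.9459, so J = 1.9171/1.9459 = 0.9852, i.e. 0.99 to 2 decimal places.

0.99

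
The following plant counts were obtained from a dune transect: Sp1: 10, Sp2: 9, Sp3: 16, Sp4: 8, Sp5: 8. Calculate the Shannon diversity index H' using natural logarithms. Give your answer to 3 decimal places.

1.570

Total N = 10+9+16+8+8 = 51, so the proportions are 0.19608, 0.17647, 0.31373, 0.15686, 0.15686 (working shown to 5 dp, full precision carried).
Each pᵢ ln pᵢ term: 0.19608×(-1.62924)=-0.31946, 0.17647×(-1.73460)=-0.30611, 0.31373×(-1.15924)=-0.36368, 0.15686×(-1.85238)=-0.29057, 0.15686×(-1.85238)=-0.29057.
Sum = -1.57039, so H' = 1.570.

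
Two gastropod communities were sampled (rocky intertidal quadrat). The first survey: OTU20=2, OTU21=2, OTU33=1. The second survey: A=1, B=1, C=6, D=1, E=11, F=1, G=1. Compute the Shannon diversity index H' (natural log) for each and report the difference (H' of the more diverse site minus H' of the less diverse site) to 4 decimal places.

0.3485

The first survey: N=5, proportions 0.4, 0.4, 0.2, giving H' = 1.054920 (working shown to 6 dp, full precision carried).
The second survey: N=22, proportions 0.045455, 0.045455, 0.272727, 0.045455, 0.5, 0.045455, 0.045455, giving H' = 1.403433.
Difference = |1.054920 − 1.403433| = 0.348513, i.e. 0.3485 to 4 decimal places.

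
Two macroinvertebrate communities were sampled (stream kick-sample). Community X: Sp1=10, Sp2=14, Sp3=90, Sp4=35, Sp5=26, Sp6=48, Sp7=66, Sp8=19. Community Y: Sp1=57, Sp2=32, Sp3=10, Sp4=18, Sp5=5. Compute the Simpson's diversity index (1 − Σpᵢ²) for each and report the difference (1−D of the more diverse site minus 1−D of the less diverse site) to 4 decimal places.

0.1347

Community X: N=308, proportions 0.032468, 0.045455, 0.292208, 0.113636, 0.084416, 0.155844, 0.214286, 0.061688, giving 1−D = 0.817444 (working shown to 6 dp, full precision carried).
Community Y: N=122, proportions 0.467213, 0.262295, 0.081967, 0.147541, 0.040984, giving 1−D = 0.682747.
Difference = |0.817444 − 0.682747| = 0.134697, i.e. 0.1347 to 4 decimal places.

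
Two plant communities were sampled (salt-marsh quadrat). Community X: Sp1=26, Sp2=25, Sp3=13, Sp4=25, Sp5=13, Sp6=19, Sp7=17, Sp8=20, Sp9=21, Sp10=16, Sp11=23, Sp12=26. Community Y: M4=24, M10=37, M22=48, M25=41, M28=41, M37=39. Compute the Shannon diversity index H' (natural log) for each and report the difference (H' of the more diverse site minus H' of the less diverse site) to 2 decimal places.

Community X: N=244, proportions 0.1066, 0.1025, 0.0533, 0.1025, 0.0533, 0.0779, 0.0697, 0.082, 0.0861, 0.0656, 0.0943, 0.1066, giving H' = 2.4583 (working shown to 4 dp, full precision carried).
Community Y: N=230, proportions 0.1043, 0.1609, 0.2087, 0.1783, 0.1783, 0.1696, giving H' = 1.7725.
Difference = |2.4583 − 1.7725| = 0.6858, i.e. 0.69 to 2 decimal places.

0.69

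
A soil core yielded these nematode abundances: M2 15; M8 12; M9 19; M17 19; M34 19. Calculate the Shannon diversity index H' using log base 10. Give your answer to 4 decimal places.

Total N = 15+12+19+19+19 = 84, so the proportions are 0.178571, 0.142857, 0.22619, 0.22619, 0.22619 (working shown to 6 dp, full precision carried).
Each pᵢ log₁₀ pᵢ term: 0.178571×(-0.748188)=-0.133605, 0.142857×(-0.845098)=-0.120728, 0.22619×(-0.645526)=-0.146012, 0.22619×(-0.645526)=-0.146012, 0.22619×(-0.645526)=-0.146012.
Sum = -0.692369, so H' = 0.6924.

0.6924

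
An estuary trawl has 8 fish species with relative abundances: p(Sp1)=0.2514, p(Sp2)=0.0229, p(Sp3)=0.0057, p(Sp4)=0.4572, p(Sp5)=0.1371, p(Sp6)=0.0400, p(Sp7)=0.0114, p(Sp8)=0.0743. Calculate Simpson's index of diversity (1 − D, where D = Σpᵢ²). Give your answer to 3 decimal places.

0.701

D = 0.2514² + 0.0229² + 0.0057² + 0.4572² + 0.1371² + 0.04² + 0.0114² + 0.0743² = 0.06320 + 0.00052 + 0.00003 + 0.20903 + 0.01880 + 0.00160 + 0.00013 + 0.00552 = 0.29884 (working shown to 5 dp, full precision carried).
So 1 − D = 0.70116, i.e. 0.701 to 3 decimal places.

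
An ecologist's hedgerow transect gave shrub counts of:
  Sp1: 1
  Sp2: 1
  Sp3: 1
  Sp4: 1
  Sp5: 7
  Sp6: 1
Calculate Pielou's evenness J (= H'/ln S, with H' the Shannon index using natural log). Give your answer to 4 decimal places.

0.7533

Total N = 1+1+1+1+7+1 = 12, so the proportions are 0.083333, 0.083333, 0.083333, 0.083333, 0.583333, 0.083333 (working shown to 6 dp, full precision carried).
H' = −Σ pᵢ ln pᵢ = −((-0.207076) + (-0.207076) + (-0.207076) + (-0.207076) + (-0.314415) + (-0.207076)) = 1.349792.
With S = 6 species, ln S = 1.791759, so J = 1.349792/1.791759 = 0.753333, i.e. 0.7533 to 4 decimal places.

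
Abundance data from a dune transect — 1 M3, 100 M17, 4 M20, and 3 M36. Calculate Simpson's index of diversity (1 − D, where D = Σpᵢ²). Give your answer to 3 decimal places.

0.140

Total N = 1+100+4+3 = 108, so the proportions are 0.00926, 0.92593, 0.03704, 0.02778 (working shown to 5 dp, full precision carried).
D = 0.00926² + 0.92593² + 0.03704² + 0.02778² = 0.00009 + 0.85734 + 0.00137 + 0.00077 = 0.85957.
So 1 − D = 0.14043, i.e. 0.140 to 3 decimal places.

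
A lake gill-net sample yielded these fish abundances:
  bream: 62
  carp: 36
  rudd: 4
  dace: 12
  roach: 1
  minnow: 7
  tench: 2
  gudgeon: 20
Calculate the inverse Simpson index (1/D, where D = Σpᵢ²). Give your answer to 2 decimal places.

3.60

Total N = 62+36+4+12+1+7+2+20 = 144, so the proportions are 0.430556, 0.25, 0.027778, 0.083333, 0.006944, 0.048611, 0.013889, 0.138889 (working shown to 6 dp, full precision carried).
D = 0.430556² + 0.25² + 0.027778² + 0.083333² + 0.006944² + 0.048611² + 0.013889² + 0.138889² = 0.185378 + 0.062500 + 0.000772 + 0.006944 + 0.000048 + 0.002363 + 0.000193 + 0.019290 = 0.277488.
So 1/D = 3.6038, i.e. 3.60 to 2 decimal places.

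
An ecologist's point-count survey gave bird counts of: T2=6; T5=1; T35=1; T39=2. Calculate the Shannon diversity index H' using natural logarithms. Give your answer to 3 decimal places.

1.089

Total N = 6+1+1+2 = 10, so the proportions are 0.6, 0.1, 0.1, 0.2 (working shown to 5 dp, full precision carried).
Each pᵢ ln pᵢ term: 0.6×(-0.51083)=-0.30650, 0.1×(-2.30259)=-0.23026, 0.1×(-2.30259)=-0.23026, 0.2×(-1.60944)=-0.32189.
Sum = -1.08890, so H' = 1.089.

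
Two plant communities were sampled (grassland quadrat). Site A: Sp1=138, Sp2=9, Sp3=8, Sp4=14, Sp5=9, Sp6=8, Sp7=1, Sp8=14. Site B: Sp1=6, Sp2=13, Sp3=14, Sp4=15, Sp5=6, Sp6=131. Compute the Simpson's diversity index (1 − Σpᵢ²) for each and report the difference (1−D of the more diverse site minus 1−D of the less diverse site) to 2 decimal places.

0.03

Site A: N=201, proportions 0.6866, 0.0448, 0.0398, 0.0697, 0.0448, 0.0398, 0.005, 0.0697, giving 1−D = 0.5117 (working shown to 4 dp, full precision carried).
Site B: N=185, proportions 0.0324, 0.0703, 0.0757, 0.0811, 0.0324, 0.7081, giving 1−D = 0.4792.
Difference = |0.5117 − 0.4792| = 0.0325, i.e. 0.03 to 2 decimal places.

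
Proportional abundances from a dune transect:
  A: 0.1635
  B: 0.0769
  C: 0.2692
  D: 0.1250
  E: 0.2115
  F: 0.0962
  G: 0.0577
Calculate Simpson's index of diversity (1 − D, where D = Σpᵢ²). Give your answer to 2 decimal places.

D = 0.1635² + 0.0769² + 0.2692² + 0.125² + 0.2115² + 0.0962² + 0.0577² = 0.0267 + 0.0059 + 0.0725 + 0.0156 + 0.0447 + 0.0093 + 0.0033 = 0.1781 (working shown to 4 dp, full precision carried).
So 1 − D = 0.8219, i.e. 0.82 to 2 decimal places.

0.82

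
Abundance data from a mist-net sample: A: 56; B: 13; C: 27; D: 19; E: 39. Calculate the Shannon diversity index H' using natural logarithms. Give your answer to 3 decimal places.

Total N = 56+13+27+19+39 = 154, so the proportions are 0.36364, 0.08442, 0.17532, 0.12338, 0.25325 (working shown to 5 dp, full precision carried).
Each pᵢ ln pᵢ term: 0.36364×(-1.01160)=-0.36785, 0.08442×(-2.47200)=-0.20868, 0.17532×(-1.74112)=-0.30526, 0.12338×(-2.09251)=-0.25817, 0.25325×(-1.37339)=-0.34781.
Sum = -1.48777, so H' = 1.488.

1.488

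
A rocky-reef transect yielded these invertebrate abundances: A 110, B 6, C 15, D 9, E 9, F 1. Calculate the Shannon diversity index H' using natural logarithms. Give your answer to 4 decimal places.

Total N = 110+6+15+9+9+1 = 150, so the proportions are 0.733333, 0.04, 0.1, 0.06, 0.06, 0.006667 (working shown to 6 dp, full precision carried).
Each pᵢ ln pᵢ term: 0.733333×(-0.310155)=-0.227447, 0.04×(-3.218876)=-0.128755, 0.1×(-2.302585)=-0.230259, 0.06×(-2.813411)=-0.168805, 0.06×(-2.813411)=-0.168805, 0.006667×(-5.010635)=-0.033404.
Sum = -0.957474, so H' = 0.9575.

0.9575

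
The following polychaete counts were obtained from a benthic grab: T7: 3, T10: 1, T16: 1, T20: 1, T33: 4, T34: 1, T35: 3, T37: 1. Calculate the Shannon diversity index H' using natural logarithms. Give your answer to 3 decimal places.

1.899

Total N = 3+1+1+1+4+1+3+1 = 15, so the proportions are 0.2, 0.06667, 0.06667, 0.06667, 0.26667, 0.06667, 0.2, 0.06667 (working shown to 5 dp, full precision carried).
Each pᵢ ln pᵢ term: 0.2×(-1.60944)=-0.32189, 0.06667×(-2.70805)=-0.18054, 0.06667×(-2.70805)=-0.18054, 0.06667×(-2.70805)=-0.18054, 0.26667×(-1.32176)=-0.35247, 0.06667×(-2.70805)=-0.18054, 0.2×(-1.60944)=-0.32189, 0.06667×(-2.70805)=-0.18054.
Sum = -1.89893, so H' = 1.899.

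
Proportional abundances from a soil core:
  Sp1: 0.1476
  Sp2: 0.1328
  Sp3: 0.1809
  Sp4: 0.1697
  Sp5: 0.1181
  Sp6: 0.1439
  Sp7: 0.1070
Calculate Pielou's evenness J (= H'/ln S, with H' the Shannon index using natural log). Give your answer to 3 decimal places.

0.992

H' = −Σ pᵢ ln pᵢ = −((-0.28240) + (-0.26811) + (-0.30930) + (-0.30100) + (-0.25229) + (-0.27897) + (-0.23914)) = 1.93121 (working shown to 5 dp, full precision carried).
With S = 7 species, ln S = 1.94591, so J = 1.93121/1.94591 = 0.99244, i.e. 0.992 to 3 decimal places.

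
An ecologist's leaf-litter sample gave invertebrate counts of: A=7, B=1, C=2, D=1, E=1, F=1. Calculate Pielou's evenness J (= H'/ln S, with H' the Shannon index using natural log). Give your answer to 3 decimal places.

0.787

Total N = 7+1+2+1+1+1 = 13, so the proportions are 0.53846, 0.07692, 0.15385, 0.07692, 0.07692, 0.07692 (working shown to 5 dp, full precision carried).
H' = −Σ pᵢ ln pᵢ = −((-0.33333) + (-0.19730) + (-0.28797) + (-0.19730) + (-0.19730) + (-0.19730)) = 1.41051.
With S = 6 species, ln S = 1.79176, so J = 1.41051/1.79176 = 0.78722, i.e. 0.787 to 3 decimal places.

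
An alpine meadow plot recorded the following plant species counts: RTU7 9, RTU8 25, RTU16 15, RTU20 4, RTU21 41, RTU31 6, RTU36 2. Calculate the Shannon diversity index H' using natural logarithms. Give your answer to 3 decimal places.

1.578

Total N = 9+25+15+4+41+6+2 = 102, so the proportions are 0.08824, 0.2451, 0.14706, 0.03922, 0.40196, 0.05882, 0.01961 (working shown to 5 dp, full precision carried).
Each pᵢ ln pᵢ term: 0.08824×(-2.42775)=-0.21421, 0.2451×(-1.40610)=-0.34463, 0.14706×(-1.91692)=-0.28190, 0.03922×(-3.23868)=-0.12701, 0.40196×(-0.91140)=-0.36635, 0.05882×(-2.83321)=-0.16666, 0.01961×(-3.93183)=-0.07709.
Sum = -1.57785, so H' = 1.578.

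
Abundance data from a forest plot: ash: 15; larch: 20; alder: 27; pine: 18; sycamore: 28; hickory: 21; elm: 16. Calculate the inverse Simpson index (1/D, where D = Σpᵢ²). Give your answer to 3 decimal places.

Total N = 15+20+27+18+28+21+16 = 145, so the proportions are 0.1034483, 0.137931, 0.1862069, 0.1241379, 0.1931034, 0.1448276, 0.1103448 (working shown to 7 dp, full precision carried).
D = 0.1034483² + 0.137931² + 0.1862069² + 0.1241379² + 0.1931034² + 0.1448276² + 0.1103448² = 0.0107015 + 0.0190250 + 0.0346730 + 0.0154102 + 0.0372889 + 0.0209750 + 0.0121760 = 0.1502497.
So 1/D = 6.65559, i.e. 6.656 to 3 decimal places.

6.656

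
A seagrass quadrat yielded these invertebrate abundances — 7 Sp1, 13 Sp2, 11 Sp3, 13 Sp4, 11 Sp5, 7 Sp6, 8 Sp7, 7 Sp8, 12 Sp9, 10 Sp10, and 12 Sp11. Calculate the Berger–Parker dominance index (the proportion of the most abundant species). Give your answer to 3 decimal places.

0.117

Total N = 7+13+11+13+11+7+8+7+12+10+12 = 111, so the proportions are 0.06306, 0.11712, 0.0991, 0.11712, 0.0991, 0.06306, 0.07207, 0.06306, 0.10811, 0.09009, 0.10811 (working shown to 5 dp, full precision carried).
The largest proportion is 0.11712, i.e. d = 0.117 to 3 decimal places.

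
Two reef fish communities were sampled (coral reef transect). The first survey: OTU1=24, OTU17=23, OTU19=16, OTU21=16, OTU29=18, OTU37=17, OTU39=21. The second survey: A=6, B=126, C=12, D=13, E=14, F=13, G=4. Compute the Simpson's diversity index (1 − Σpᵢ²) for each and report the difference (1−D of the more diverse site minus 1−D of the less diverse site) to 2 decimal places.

0.32

The first survey: N=135, proportions 0.17778, 0.17037, 0.11852, 0.11852, 0.13333, 0.12593, 0.15556, giving 1−D = 0.85344 (working shown to 5 dp, full precision carried).
The second survey: N=188, proportions 0.03191, 0.67021, 0.06383, 0.06915, 0.07447, 0.06915, 0.02128, giving 1−D = 0.53016.
Difference = |0.85344 − 0.53016| = 0.32328, i.e. 0.32 to 2 decimal places.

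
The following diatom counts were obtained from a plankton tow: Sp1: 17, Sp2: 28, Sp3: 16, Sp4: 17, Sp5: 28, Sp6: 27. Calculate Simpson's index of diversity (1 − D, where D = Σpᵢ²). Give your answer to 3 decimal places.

Total N = 17+28+16+17+28+27 = 133, so the proportions are 0.12782, 0.21053, 0.1203, 0.12782, 0.21053, 0.20301 (working shown to 5 dp, full precision carried).
D = 0.12782² + 0.21053² + 0.1203² + 0.12782² + 0.21053² + 0.20301² = 0.01634 + 0.04432 + 0.01447 + 0.01634 + 0.04432 + 0.04121 = 0.17700.
So 1 − D = 0.82300, i.e. 0.823 to 3 decimal places.

0.823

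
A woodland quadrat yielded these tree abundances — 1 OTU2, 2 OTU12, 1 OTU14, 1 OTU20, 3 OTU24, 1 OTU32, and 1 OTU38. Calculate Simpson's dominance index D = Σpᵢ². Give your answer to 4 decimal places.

Total N = 1+2+1+1+3+1+1 = 10, so the proportions are 0.1, 0.2, 0.1, 0.1, 0.3, 0.1, 0.1 (working shown to 6 dp, full precision carried).
D = 0.1² + 0.2² + 0.1² + 0.1² + 0.3² + 0.1² + 0.1² = 0.010000 + 0.040000 + 0.010000 + 0.010000 + 0.090000 + 0.010000 + 0.010000 = 0.180000.
To 4 decimal places, D = 0.1800.

0.1800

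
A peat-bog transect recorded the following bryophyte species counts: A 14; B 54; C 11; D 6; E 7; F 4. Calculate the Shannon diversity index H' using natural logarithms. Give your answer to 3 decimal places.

1.349

Total N = 14+54+11+6+7+4 = 96, so the proportions are 0.14583, 0.5625, 0.11458, 0.0625, 0.07292, 0.04167 (working shown to 5 dp, full precision carried).
Each pᵢ ln pᵢ term: 0.14583×(-1.92529)=-0.28077, 0.5625×(-0.57536)=-0.32364, 0.11458×(-2.16645)=-0.24824, 0.0625×(-2.77259)=-0.17329, 0.07292×(-2.61844)=-0.19093, 0.04167×(-3.17805)=-0.13242.
Sum = -1.34929, so H' = 1.349.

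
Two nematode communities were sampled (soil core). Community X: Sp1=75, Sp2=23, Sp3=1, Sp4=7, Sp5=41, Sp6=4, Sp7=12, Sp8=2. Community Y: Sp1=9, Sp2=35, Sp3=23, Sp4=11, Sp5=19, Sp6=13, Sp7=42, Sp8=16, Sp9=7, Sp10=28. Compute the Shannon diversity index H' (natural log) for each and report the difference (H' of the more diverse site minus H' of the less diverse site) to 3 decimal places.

Community X: N=165, proportions 0.45455, 0.13939, 0.00606, 0.04242, 0.24848, 0.02424, 0.07273, 0.01212, giving H' = 1.47833 (working shown to 5 dp, full precision carried).
Community Y: N=203, proportions 0.04433, 0.17241, 0.1133, 0.05419, 0.0936, 0.06404, 0.2069, 0.07882, 0.03448, 0.13793, giving H' = 2.15921.
Difference = |1.47833 − 2.15921| = 0.68088, i.e. 0.681 to 3 decimal places.

0.681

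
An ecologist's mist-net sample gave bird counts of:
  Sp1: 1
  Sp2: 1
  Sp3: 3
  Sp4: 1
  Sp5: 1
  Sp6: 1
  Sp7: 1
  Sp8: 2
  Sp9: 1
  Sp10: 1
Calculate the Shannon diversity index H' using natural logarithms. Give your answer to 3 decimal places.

Total N = 1+1+3+1+1+1+1+2+1+1 = 13, so the proportions are 0.07692, 0.07692, 0.23077, 0.07692, 0.07692, 0.07692, 0.07692, 0.15385, 0.07692, 0.07692 (working shown to 5 dp, full precision carried).
Each pᵢ ln pᵢ term: 0.07692×(-2.56495)=-0.19730, 0.07692×(-2.56495)=-0.19730, 0.23077×(-1.46634)=-0.33839, 0.07692×(-2.56495)=-0.19730, 0.07692×(-2.56495)=-0.19730, 0.07692×(-2.56495)=-0.19730, 0.07692×(-2.56495)=-0.19730, 0.15385×(-1.87180)=-0.28797, 0.07692×(-2.56495)=-0.19730, 0.07692×(-2.56495)=-0.19730.
Sum = -2.20479, so H' = 2.205.

2.205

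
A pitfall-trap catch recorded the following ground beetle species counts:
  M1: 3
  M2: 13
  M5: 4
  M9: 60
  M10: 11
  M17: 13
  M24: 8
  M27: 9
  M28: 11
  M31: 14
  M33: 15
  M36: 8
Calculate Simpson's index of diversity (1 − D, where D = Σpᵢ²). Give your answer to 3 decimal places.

0.831

Total N = 3+13+4+60+11+13+8+9+11+14+15+8 = 169, so the proportions are 0.01775, 0.07692, 0.02367, 0.35503, 0.06509, 0.07692, 0.04734, 0.05325, 0.06509, 0.08284, 0.08876, 0.04734 (working shown to 5 dp, full precision carried).
D = 0.01775² + 0.07692² + 0.02367² + 0.35503² + 0.06509² + 0.07692² + 0.04734² + 0.05325² + 0.06509² + 0.08284² + 0.08876² + 0.04734² = 0.00032 + 0.00592 + 0.00056 + 0.12605 + 0.00424 + 0.00592 + 0.00224 + 0.00284 + 0.00424 + 0.00686 + 0.00788 + 0.00224 = 0.16929.
So 1 − D = 0.83071, i.e. 0.831 to 3 decimal places.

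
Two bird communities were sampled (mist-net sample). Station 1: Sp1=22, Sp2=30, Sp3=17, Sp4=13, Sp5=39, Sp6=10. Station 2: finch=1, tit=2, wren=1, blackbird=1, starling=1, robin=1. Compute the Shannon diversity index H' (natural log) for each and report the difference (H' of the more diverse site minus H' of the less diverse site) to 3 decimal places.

Station 1: N=131, proportions 0.16794, 0.22901, 0.12977, 0.09924, 0.29771, 0.07634, giving H' = 1.68854 (working shown to 5 dp, full precision carried).
Station 2: N=7, proportions 0.14286, 0.28571, 0.14286, 0.14286, 0.14286, 0.14286, giving H' = 1.74787.
Difference = |1.68854 − 1.74787| = 0.05933, i.e. 0.059 to 3 decimal places.

0.059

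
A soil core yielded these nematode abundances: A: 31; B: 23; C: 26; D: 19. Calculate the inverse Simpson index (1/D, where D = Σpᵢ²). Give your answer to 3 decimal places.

Total N = 31+23+26+19 = 99, so the proportions are 0.3131313, 0.2323232, 0.2626263, 0.1919192 (working shown to 7 dp, full precision carried).
D = 0.3131313² + 0.2323232² + 0.2626263² + 0.1919192² = 0.0980512 + 0.0539741 + 0.0689726 + 0.0368330 = 0.2578308.
So 1/D = 3.87851, i.e. 3.879 to 3 decimal places.

3.879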